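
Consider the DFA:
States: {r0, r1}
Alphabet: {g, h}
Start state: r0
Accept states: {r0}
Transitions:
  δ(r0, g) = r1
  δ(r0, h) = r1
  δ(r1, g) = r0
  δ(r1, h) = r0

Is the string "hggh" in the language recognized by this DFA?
Processing string "hggh":
  r0 --h--> r1
  r1 --g--> r0
  r0 --g--> r1
  r1 --h--> r0
Final state: r0
Accept states: {r0}
Yes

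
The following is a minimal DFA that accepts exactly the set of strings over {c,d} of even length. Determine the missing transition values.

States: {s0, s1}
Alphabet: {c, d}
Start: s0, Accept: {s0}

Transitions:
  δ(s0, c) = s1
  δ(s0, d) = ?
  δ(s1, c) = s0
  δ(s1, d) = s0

From the language and accept set, identify what each state tracks — s0: even length so far; s1: odd length so far.
Each missing δ(q, a) is the state matching the new tracked value after reading a.
δ(s0, d) = s1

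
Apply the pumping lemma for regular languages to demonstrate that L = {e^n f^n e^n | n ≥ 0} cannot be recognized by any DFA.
Assume L is regular with pumping length p. Idea: pumping the first e-block unbalances it against the other two.
Choose s = e^p f^p e^p ∈ L (|s| = 3p ≥ p). By the pumping lemma, s = xyz with |xy| ≤ p, |y| > 0, so y = e^k with k ≥ 1, inside the first e-block. Then xy²z = e^(p+k) f^p e^p. The first block has length p+k ≠ p, so the three block lengths are no longer equal and xy²z ∉ L.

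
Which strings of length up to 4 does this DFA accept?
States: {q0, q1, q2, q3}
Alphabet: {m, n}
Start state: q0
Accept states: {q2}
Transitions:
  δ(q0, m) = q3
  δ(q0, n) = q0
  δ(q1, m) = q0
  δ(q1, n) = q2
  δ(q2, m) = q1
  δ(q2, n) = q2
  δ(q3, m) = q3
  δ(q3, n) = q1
mnn, mmnn, mnnn, nmnn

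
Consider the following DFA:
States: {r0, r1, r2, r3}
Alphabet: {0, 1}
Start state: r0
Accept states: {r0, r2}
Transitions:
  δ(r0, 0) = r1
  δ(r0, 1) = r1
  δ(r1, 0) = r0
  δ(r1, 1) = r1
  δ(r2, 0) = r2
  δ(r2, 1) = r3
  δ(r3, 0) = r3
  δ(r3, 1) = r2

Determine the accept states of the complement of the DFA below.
Complement accept states = All states \ Original accept states
= {r0, r1, r2, r3} \ {r0, r2}
{r1, r3}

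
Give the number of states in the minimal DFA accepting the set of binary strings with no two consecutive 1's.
By Myhill–Nerode, count the distinguishable equivalence classes: three classes — safe with last≠1 / safe with last=1 / 11 seen (dead).
3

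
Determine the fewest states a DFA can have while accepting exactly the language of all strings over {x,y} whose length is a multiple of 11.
By Myhill–Nerode, count the distinguishable equivalence classes: 11 classes — one per residue of the length mod 11; class i is distinguished from class j by any string of length (11 − i) mod 11.
11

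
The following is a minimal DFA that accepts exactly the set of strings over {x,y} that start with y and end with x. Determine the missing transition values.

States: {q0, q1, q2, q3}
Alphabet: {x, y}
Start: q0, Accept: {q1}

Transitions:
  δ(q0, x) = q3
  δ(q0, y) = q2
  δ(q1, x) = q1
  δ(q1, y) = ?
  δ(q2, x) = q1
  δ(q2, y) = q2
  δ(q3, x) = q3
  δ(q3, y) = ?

From the language and accept set, identify what each state tracks — q0: no input read; q1: started with y, last symbol x; q2: started with y, last symbol y; q3: started with x (dead).
Each missing δ(q, a) is the state matching the new tracked value after reading a.
δ(q1, y) = q2; δ(q3, y) = q3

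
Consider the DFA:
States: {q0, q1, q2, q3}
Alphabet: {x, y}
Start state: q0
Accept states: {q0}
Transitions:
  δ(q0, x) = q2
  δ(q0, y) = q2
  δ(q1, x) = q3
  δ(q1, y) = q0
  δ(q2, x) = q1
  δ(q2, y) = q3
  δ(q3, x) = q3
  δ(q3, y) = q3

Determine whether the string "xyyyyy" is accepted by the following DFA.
Processing string "xyyyyy":
  q0 --x--> q2
  q2 --y--> q3
  q3 --y--> q3
  q3 --y--> q3
  q3 --y--> q3
  q3 --y--> q3
Final state: q3
Accept states: {q0}
No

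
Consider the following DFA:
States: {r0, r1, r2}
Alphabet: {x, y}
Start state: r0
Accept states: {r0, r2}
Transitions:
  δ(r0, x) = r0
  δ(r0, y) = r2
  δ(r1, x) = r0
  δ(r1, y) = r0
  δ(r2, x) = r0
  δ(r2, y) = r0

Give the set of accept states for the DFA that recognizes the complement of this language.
Complement accept states = All states \ Original accept states
= {r0, r1, r2} \ {r0, r2}
{r1}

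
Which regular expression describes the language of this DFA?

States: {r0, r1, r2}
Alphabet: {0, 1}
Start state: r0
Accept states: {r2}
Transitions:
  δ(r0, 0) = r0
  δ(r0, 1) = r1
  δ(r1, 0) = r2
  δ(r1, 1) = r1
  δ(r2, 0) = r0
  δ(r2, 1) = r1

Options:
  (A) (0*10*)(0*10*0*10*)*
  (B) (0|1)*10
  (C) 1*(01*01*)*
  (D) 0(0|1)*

Check each option against the DFA on short strings; one disagreement eliminates an option:
  (A) (0*10*)(0*10*0*10*)*: on '1' the DFA goes r0 → r1 and rejects (r1 ∉ Accept), but the regex matches it → eliminate
  (B) (0|1)*10: agrees with the DFA on every string of length ≤ 6
  (C) 1*(01*01*)*: on ε the DFA stays in r0 and rejects (r0 ∉ Accept), but the regex matches it → eliminate
  (D) 0(0|1)*: on '0' the DFA goes r0 → r0 and rejects (r0 ∉ Accept), but the regex matches it → eliminate
Only (B) is consistent with the DFA.
(B) (0|1)*10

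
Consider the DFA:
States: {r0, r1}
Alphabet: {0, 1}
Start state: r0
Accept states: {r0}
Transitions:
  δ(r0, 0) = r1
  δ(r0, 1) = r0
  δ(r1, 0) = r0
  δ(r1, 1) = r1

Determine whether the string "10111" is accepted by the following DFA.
Processing string "10111":
  r0 --1--> r0
  r0 --0--> r1
  r1 --1--> r1
  r1 --1--> r1
  r1 --1--> r1
Final state: r1
Accept states: {r0}
No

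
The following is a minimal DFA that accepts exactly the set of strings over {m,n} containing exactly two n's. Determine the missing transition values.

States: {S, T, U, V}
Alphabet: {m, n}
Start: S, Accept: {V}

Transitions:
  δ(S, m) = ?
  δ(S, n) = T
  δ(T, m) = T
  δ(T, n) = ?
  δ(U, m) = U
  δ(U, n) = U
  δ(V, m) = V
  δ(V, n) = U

From the language and accept set, identify what each state tracks — S: zero n's; T: one n; U: ≥ three n's (dead); V: two n's.
Each missing δ(q, a) is the state matching the new tracked value after reading a.
δ(S, m) = S; δ(T, n) = V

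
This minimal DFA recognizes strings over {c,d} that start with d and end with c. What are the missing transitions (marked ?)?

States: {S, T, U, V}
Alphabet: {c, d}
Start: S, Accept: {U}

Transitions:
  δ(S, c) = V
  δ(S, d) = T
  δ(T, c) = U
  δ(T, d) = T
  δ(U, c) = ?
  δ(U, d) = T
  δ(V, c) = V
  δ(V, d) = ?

From the language and accept set, identify what each state tracks — S: no input read; T: started with d, last symbol d; U: started with d, last symbol c; V: started with c (dead).
Each missing δ(q, a) is the state matching the new tracked value after reading a.
δ(U, c) = U; δ(V, d) = V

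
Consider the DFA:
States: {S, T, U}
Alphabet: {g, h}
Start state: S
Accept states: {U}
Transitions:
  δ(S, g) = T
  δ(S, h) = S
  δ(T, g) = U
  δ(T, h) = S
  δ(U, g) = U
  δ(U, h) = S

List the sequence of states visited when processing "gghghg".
read 'g': S → T
  read 'g': T → U
  read 'h': U → S
  read 'g': S → T
  read 'h': T → S
  read 'g': S → T
S -> T -> U -> S -> T -> S -> T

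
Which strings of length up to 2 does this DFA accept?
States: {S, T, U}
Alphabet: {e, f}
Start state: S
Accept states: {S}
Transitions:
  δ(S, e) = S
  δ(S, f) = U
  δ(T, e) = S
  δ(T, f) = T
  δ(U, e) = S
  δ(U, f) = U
ε, e, ee, fe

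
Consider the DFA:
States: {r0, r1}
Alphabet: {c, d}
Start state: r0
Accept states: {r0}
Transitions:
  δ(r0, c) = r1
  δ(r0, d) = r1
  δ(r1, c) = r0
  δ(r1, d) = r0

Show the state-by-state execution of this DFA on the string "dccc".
read 'd': r0 → r1
  read 'c': r1 → r0
  read 'c': r0 → r1
  read 'c': r1 → r0
r0 -> r1 -> r0 -> r1 -> r0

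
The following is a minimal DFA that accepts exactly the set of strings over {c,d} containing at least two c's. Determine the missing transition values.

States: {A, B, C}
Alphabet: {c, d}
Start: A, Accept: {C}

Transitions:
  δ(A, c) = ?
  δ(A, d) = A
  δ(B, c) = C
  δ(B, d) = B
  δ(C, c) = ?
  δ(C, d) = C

From the language and accept set, identify what each state tracks — A: zero c's seen; B: one c seen; C: ≥ two c's seen.
Each missing δ(q, a) is the state matching the new tracked value after reading a.
δ(A, c) = B; δ(C, c) = C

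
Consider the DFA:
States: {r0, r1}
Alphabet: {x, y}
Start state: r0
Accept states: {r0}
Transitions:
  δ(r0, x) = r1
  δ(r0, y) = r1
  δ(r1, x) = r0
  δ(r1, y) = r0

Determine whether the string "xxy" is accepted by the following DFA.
Processing string "xxy":
  r0 --x--> r1
  r1 --x--> r0
  r0 --y--> r1
Final state: r1
Accept states: {r0}
No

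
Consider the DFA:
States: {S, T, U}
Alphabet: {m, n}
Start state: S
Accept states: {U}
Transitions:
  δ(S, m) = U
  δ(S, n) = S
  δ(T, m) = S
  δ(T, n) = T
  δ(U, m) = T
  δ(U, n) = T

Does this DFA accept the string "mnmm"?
Processing string "mnmm":
  S --m--> U
  U --n--> T
  T --m--> S
  S --m--> U
Final state: U
Accept states: {U}
Yes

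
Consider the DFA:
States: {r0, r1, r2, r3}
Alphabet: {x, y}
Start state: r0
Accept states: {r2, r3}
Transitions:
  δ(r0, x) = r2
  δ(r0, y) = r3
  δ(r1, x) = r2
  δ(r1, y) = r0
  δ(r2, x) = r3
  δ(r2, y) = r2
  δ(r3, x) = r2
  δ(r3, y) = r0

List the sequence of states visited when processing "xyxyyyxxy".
read 'x': r0 → r2
  read 'y': r2 → r2
  read 'x': r2 → r3
  read 'y': r3 → r0
  read 'y': r0 → r3
  read 'y': r3 → r0
  read 'x': r0 → r2
  read 'x': r2 → r3
  read 'y': r3 → r0
r0 -> r2 -> r2 -> r3 -> r0 -> r3 -> r0 -> r2 -> r3 -> r0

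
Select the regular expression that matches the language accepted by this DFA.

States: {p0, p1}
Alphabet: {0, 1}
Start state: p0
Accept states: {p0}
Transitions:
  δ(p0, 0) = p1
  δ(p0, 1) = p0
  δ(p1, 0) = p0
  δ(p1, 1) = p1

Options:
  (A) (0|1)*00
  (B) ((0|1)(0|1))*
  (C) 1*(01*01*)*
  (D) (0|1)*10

Check each option against the DFA on short strings; one disagreement eliminates an option:
  (A) (0|1)*00: on ε the DFA stays in p0 and accepts (p0 ∈ Accept), but the regex does not match it → eliminate
  (B) ((0|1)(0|1))*: on '1' the DFA goes p0 → p0 and accepts (p0 ∈ Accept), but the regex does not match it → eliminate
  (C) 1*(01*01*)*: agrees with the DFA on every string of length ≤ 6
  (D) (0|1)*10: on ε the DFA stays in p0 and accepts (p0 ∈ Accept), but the regex does not match it → eliminate
Only (C) is consistent with the DFA.
(C) 1*(01*01*)*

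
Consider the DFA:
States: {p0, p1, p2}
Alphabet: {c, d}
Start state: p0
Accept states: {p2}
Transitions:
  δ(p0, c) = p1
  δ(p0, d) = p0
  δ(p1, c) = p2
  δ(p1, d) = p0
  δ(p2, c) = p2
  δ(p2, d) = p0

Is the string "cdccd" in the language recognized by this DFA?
Processing string "cdccd":
  p0 --c--> p1
  p1 --d--> p0
  p0 --c--> p1
  p1 --c--> p2
  p2 --d--> p0
Final state: p0
Accept states: {p2}
No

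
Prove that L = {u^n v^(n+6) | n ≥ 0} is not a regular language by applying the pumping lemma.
Assume L is regular with pumping length p. Idea: pumping the u-block breaks the fixed offset of 6.
Choose s = u^p v^(p+6) ∈ L. By the pumping lemma, s = xyz with |xy| ≤ p, |y| > 0, so y = u^k with k ≥ 1. Then xy²z = u^(p+k) v^(p+6). For this to be in L we would need p+6 = (p+k)+6, i.e. k = 0, contradicting k ≥ 1. So xy²z ∉ L.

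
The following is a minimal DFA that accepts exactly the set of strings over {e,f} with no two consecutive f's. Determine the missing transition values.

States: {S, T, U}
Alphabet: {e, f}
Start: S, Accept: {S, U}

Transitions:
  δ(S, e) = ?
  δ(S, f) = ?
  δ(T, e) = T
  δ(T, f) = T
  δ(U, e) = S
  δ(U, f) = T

From the language and accept set, identify what each state tracks — S: last symbol not f (ok); T: saw ff (dead); U: last symbol f (ok).
Each missing δ(q, a) is the state matching the new tracked value after reading a.
δ(S, e) = S; δ(S, f) = U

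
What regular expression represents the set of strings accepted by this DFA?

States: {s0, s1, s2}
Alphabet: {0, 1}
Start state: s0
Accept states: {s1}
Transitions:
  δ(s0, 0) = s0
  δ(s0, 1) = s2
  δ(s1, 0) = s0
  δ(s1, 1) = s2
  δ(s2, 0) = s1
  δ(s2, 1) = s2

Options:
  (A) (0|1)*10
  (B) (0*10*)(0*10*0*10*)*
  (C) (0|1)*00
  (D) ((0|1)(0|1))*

Check each option against the DFA on short strings; one disagreement eliminates an option:
  (A) (0|1)*10: agrees with the DFA on every string of length ≤ 6
  (B) (0*10*)(0*10*0*10*)*: on '1' the DFA goes s0 → s2 and rejects (s2 ∉ Accept), but the regex matches it → eliminate
  (C) (0|1)*00: on '00' the DFA goes s0 → s0 → s0 and rejects (s0 ∉ Accept), but the regex matches it → eliminate
  (D) ((0|1)(0|1))*: on ε the DFA stays in s0 and rejects (s0 ∉ Accept), but the regex matches it → eliminate
Only (A) is consistent with the DFA.
(A) (0|1)*10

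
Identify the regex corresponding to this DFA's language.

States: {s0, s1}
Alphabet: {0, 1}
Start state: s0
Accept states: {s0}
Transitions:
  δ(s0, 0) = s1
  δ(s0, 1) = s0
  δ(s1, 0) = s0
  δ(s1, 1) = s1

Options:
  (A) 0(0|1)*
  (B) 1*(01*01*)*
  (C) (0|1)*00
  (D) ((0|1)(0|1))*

Check each option against the DFA on short strings; one disagreement eliminates an option:
  (A) 0(0|1)*: on ε the DFA stays in s0 and accepts (s0 ∈ Accept), but the regex does not match it → eliminate
  (B) 1*(01*01*)*: agrees with the DFA on every string of length ≤ 6
  (C) (0|1)*00: on ε the DFA stays in s0 and accepts (s0 ∈ Accept), but the regex does not match it → eliminate
  (D) ((0|1)(0|1))*: on '1' the DFA goes s0 → s0 and accepts (s0 ∈ Accept), but the regex does not match it → eliminate
Only (B) is consistent with the DFA.
(B) 1*(01*01*)*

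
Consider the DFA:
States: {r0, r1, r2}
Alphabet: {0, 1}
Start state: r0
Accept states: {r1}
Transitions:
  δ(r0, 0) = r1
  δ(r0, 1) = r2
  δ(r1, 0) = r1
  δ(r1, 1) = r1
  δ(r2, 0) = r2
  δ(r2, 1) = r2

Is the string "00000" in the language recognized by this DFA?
Processing string "00000":
  r0 --0--> r1
  r1 --0--> r1
  r1 --0--> r1
  r1 --0--> r1
  r1 --0--> r1
Final state: r1
Accept states: {r1}
Yes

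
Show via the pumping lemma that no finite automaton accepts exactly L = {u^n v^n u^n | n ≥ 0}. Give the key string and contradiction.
Assume L is regular with pumping length p. Idea: pumping the first u-block unbalances it against the other two.
Choose s = u^p v^p u^p ∈ L (|s| = 3p ≥ p). By the pumping lemma, s = xyz with |xy| ≤ p, |y| > 0, so y = u^k with k ≥ 1, inside the first u-block. Then xy²z = u^(p+k) v^p u^p. The first block has length p+k ≠ p, so the three block lengths are no longer equal and xy²z ∉ L.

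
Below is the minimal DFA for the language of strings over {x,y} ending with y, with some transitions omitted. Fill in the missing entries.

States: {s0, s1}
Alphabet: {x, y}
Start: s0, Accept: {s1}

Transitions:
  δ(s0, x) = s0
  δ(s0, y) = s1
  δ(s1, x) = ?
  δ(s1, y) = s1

From the language and accept set, identify what each state tracks — s0: last symbol not y; s1: last symbol is y.
Each missing δ(q, a) is the state matching the new tracked value after reading a.
δ(s1, x) = s0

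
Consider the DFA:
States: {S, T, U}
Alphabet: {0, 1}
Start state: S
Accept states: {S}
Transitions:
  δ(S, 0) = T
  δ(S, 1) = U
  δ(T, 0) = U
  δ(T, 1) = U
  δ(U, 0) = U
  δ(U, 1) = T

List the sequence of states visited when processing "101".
read '1': S → U
  read '0': U → U
  read '1': U → T
S -> U -> U -> T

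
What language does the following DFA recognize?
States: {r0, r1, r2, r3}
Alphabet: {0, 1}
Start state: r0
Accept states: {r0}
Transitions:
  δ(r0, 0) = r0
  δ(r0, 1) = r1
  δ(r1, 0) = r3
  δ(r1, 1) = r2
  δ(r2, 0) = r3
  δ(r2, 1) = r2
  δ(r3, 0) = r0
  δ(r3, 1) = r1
Testing a few strings:
  '1' → reject
  '0100' → accept
  '101' → reject
  '10' → reject
State roles: r0=value ≡ 0 (mod 4); r1=value ≡ 1 (mod 4); r2=value ≡ 3 (mod 4); r3=value ≡ 2 (mod 4)
All binary strings representing a multiple of 4 (read in base 2; leading zeros allowed and ε counts as 0)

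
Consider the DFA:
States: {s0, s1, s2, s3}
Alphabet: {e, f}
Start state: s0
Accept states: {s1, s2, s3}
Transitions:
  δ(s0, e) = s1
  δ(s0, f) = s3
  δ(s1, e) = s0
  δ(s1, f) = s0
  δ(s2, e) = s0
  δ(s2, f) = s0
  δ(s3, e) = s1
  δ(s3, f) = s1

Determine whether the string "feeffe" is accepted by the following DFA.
Processing string "feeffe":
  s0 --f--> s3
  s3 --e--> s1
  s1 --e--> s0
  s0 --f--> s3
  s3 --f--> s1
  s1 --e--> s0
Final state: s0
Accept states: {s1, s2, s3}
No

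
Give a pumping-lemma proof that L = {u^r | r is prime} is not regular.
Assume L is regular with pumping length p. Idea: pumping by a suitable count produces a composite length.
Let q be a prime with q ≥ p and choose s = u^q ∈ L. By the pumping lemma, s = xyz with |xy| ≤ p, |y| = k ≥ 1. Take i = q+1: |xy^(q+1)z| = q + q·k = q(1+k). Since q ≥ 2 and 1+k ≥ 2, q(1+k) is composite, so xy^(q+1)z ∉ L.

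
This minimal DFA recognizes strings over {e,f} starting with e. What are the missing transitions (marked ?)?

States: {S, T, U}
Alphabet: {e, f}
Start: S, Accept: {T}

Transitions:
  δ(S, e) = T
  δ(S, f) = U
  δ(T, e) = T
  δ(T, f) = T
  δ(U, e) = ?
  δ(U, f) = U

From the language and accept set, identify what each state tracks — S: no input read; T: started with e; U: started with f (dead).
Each missing δ(q, a) is the state matching the new tracked value after reading a.
δ(U, e) = U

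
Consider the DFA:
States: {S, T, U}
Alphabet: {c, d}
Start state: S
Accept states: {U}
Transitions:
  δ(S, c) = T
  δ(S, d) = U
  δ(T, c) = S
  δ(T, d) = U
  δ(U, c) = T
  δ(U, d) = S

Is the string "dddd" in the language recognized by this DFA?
Processing string "dddd":
  S --d--> U
  U --d--> S
  S --d--> U
  U --d--> S
Final state: S
Accept states: {U}
No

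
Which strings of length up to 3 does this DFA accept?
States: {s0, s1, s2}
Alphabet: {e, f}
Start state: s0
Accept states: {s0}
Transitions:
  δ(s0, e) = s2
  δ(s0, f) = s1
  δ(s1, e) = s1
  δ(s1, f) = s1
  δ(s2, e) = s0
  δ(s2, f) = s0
ε, ee, ef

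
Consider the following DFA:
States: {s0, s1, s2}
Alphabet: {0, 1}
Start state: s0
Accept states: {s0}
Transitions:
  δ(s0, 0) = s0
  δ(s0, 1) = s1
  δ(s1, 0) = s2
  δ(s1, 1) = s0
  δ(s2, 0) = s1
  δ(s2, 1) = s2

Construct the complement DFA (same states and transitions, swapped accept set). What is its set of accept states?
Complement accept states = All states \ Original accept states
= {s0, s1, s2} \ {s0}
{s1, s2}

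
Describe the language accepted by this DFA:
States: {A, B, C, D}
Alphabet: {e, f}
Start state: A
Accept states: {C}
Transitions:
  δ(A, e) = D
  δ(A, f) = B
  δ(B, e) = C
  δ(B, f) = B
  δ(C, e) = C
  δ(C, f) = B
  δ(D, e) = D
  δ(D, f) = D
Testing a few strings:
  'e' → reject
  'effe' → reject
  'ff' → reject
  'fef' → reject
State roles: A=no input read; B=started with f, last symbol f; C=started with f, last symbol e; D=started with e (dead)
All strings over {e,f} that start with f and end with e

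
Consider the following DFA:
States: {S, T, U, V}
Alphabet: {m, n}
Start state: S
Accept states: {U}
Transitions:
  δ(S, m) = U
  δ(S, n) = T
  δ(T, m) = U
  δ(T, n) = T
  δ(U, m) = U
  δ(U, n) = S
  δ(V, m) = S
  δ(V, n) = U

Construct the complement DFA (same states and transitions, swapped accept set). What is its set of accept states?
Complement accept states = All states \ Original accept states
= {S, T, U, V} \ {U}
{S, T, V}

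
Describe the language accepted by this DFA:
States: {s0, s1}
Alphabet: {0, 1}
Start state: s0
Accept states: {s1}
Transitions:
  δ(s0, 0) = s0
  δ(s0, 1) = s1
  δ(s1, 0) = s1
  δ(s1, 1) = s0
Testing a few strings:
  '010' → accept
  '110' → reject
  '0' → reject
  '100' → accept
State roles: s0=even number of 1's so far; s1=odd number of 1's so far
All binary strings with an odd number of 1's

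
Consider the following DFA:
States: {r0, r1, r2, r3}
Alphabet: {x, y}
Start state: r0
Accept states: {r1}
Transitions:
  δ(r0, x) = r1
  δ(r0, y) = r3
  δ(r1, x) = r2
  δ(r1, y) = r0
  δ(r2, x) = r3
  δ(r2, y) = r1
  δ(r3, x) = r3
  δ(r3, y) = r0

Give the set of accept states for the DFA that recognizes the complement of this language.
Complement accept states = All states \ Original accept states
= {r0, r1, r2, r3} \ {r1}
{r0, r2, r3}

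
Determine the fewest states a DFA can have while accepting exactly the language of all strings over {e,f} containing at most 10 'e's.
By Myhill–Nerode, count the distinguishable equivalence classes: 12 classes — having seen 0, 1, …, 10, or >10 copies of 'e'; counts 0 through 10 are accepting and >10 is dead.
12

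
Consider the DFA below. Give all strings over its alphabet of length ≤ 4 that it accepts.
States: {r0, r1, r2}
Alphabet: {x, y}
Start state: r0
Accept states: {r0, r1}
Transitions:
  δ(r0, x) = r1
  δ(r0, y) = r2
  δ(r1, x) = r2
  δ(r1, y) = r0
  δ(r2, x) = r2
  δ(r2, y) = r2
ε, x, xy, xyx, xyxy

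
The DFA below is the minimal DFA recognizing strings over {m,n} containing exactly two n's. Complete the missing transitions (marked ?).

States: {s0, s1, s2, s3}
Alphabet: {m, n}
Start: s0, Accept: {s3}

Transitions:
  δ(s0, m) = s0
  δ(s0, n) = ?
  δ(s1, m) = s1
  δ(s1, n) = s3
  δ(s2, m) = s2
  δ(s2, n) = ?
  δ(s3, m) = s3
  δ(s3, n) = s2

From the language and accept set, identify what each state tracks — s0: zero n's; s1: one n; s2: ≥ three n's (dead); s3: two n's.
Each missing δ(q, a) is the state matching the new tracked value after reading a.
δ(s0, n) = s1; δ(s2, n) = s2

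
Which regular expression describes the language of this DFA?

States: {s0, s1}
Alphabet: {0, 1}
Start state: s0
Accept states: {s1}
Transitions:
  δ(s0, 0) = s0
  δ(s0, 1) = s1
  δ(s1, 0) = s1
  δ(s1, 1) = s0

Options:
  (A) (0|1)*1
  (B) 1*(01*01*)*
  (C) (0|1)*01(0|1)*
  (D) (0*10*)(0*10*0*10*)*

Check each option against the DFA on short strings; one disagreement eliminates an option:
  (A) (0|1)*1: on '10' the DFA goes s0 → s1 → s1 and accepts (s1 ∈ Accept), but the regex does not match it → eliminate
  (B) 1*(01*01*)*: on ε the DFA stays in s0 and rejects (s0 ∉ Accept), but the regex matches it → eliminate
  (C) (0|1)*01(0|1)*: on '1' the DFA goes s0 → s1 and accepts (s1 ∈ Accept), but the regex does not match it → eliminate
  (D) (0*10*)(0*10*0*10*)*: agrees with the DFA on every string of length ≤ 6
Only (D) is consistent with the DFA.
(D) (0*10*)(0*10*0*10*)*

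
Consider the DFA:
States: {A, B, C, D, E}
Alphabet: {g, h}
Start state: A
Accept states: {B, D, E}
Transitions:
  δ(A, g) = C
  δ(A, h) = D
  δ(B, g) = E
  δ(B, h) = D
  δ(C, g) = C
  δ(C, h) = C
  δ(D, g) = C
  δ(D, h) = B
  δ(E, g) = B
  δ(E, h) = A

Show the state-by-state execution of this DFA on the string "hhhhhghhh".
read 'h': A → D
  read 'h': D → B
  read 'h': B → D
  read 'h': D → B
  read 'h': B → D
  read 'g': D → C
  read 'h': C → C
  read 'h': C → C
  read 'h': C → C
A -> D -> B -> D -> B -> D -> C -> C -> C -> C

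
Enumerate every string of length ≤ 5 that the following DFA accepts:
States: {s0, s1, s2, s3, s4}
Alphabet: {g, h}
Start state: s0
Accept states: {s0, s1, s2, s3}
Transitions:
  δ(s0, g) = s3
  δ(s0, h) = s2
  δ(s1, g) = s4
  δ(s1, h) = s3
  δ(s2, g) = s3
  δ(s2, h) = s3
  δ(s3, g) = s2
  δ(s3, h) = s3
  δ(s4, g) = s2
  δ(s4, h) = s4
ε, g, h, gg, gh, hg, hh, ggg, ggh, ghg, ghh, hgg, hgh, hhg, hhh, gggg, gggh, gghg, gghh, ghgg, ghgh, ghhg, ghhh, hggg, hggh, hghg, hghh, hhgg, hhgh, hhhg, hhhh, ggggg, ggggh, ggghg, ggghh, gghgg, gghgh, gghhg, gghhh, ghggg, ghggh, ghghg, ghghh, ghhgg, ghhgh, ghhhg, ghhhh, hgggg, hgggh, hgghg, hgghh, hghgg, hghgh, hghhg, hghhh, hhggg, hhggh, hhghg, hhghh, hhhgg, hhhgh, hhhhg, hhhhh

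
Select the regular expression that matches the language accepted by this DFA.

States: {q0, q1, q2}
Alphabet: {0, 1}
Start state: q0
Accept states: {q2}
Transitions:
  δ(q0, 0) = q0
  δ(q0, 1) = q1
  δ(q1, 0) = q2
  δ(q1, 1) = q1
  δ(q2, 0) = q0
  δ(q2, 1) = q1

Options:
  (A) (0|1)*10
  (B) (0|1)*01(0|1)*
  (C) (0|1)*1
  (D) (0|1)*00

Check each option against the DFA on short strings; one disagreement eliminates an option:
  (A) (0|1)*10: agrees with the DFA on every string of length ≤ 6
  (B) (0|1)*01(0|1)*: on '01' the DFA goes q0 → q0 → q1 and rejects (q1 ∉ Accept), but the regex matches it → eliminate
  (C) (0|1)*1: on '1' the DFA goes q0 → q1 and rejects (q1 ∉ Accept), but the regex matches it → eliminate
  (D) (0|1)*00: on '00' the DFA goes q0 → q0 → q0 and rejects (q0 ∉ Accept), but the regex matches it → eliminate
Only (A) is consistent with the DFA.
(A) (0|1)*10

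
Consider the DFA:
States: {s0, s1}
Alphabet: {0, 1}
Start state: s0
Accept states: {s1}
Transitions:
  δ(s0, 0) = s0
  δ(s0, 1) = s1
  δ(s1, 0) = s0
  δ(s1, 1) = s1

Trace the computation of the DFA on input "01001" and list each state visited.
read '0': s0 → s0
  read '1': s0 → s1
  read '0': s1 → s0
  read '0': s0 → s0
  read '1': s0 → s1
s0 -> s0 -> s1 -> s0 -> s0 -> s1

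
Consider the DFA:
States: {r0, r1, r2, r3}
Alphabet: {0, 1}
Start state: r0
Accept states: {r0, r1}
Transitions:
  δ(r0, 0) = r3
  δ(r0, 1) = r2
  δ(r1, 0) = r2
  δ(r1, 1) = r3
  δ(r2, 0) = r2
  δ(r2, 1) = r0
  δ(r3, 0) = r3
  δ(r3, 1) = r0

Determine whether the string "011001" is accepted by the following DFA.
Processing string "011001":
  r0 --0--> r3
  r3 --1--> r0
  r0 --1--> r2
  r2 --0--> r2
  r2 --0--> r2
  r2 --1--> r0
Final state: r0
Accept states: {r0, r1}
Yes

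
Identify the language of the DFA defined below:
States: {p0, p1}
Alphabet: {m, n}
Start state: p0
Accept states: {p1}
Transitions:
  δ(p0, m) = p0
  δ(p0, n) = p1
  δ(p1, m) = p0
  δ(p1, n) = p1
Testing a few strings:
  'm' → reject
  'nmm' → reject
  'nmn' → accept
  'mnm' → reject
State roles: p0=last symbol not n; p1=last symbol is n
All strings over {m,n} ending with n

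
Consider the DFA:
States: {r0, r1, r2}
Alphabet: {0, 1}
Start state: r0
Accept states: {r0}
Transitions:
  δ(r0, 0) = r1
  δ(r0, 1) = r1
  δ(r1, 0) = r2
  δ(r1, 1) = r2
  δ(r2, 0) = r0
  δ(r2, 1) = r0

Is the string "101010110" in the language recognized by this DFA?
Processing string "101010110":
  r0 --1--> r1
  r1 --0--> r2
  r2 --1--> r0
  r0 --0--> r1
  r1 --1--> r2
  r2 --0--> r0
  r0 --1--> r1
  r1 --1--> r2
  r2 --0--> r0
Final state: r0
Accept states: {r0}
Yes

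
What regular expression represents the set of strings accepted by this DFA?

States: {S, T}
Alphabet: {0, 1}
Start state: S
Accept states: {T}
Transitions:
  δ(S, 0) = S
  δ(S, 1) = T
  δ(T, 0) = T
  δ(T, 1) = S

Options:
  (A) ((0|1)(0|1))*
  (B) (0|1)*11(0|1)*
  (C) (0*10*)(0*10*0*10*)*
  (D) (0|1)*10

Check each option against the DFA on short strings; one disagreement eliminates an option:
  (A) ((0|1)(0|1))*: on ε the DFA stays in S and rejects (S ∉ Accept), but the regex matches it → eliminate
  (B) (0|1)*11(0|1)*: on '1' the DFA goes S → T and accepts (T ∈ Accept), but the regex does not match it → eliminate
  (C) (0*10*)(0*10*0*10*)*: agrees with the DFA on every string of length ≤ 6
  (D) (0|1)*10: on '1' the DFA goes S → T and accepts (T ∈ Accept), but the regex does not match it → eliminate
Only (C) is consistent with the DFA.
(C) (0*10*)(0*10*0*10*)*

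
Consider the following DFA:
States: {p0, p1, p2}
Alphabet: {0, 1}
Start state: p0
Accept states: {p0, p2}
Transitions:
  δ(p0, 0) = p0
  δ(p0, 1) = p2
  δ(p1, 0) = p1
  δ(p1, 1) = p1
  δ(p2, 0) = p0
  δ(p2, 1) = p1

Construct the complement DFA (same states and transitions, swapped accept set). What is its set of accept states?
Complement accept states = All states \ Original accept states
= {p0, p1, p2} \ {p0, p2}
{p1}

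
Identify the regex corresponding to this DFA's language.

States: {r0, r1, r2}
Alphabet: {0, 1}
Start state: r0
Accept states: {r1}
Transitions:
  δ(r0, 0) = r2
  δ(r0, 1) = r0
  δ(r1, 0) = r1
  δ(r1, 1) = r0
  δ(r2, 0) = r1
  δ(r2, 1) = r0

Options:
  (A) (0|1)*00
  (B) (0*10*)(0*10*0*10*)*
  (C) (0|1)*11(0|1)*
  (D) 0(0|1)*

Check each option against the DFA on short strings; one disagreement eliminates an option:
  (A) (0|1)*00: agrees with the DFA on every string of length ≤ 6
  (B) (0*10*)(0*10*0*10*)*: on '1' the DFA goes r0 → r0 and rejects (r0 ∉ Accept), but the regex matches it → eliminate
  (C) (0|1)*11(0|1)*: on '00' the DFA goes r0 → r2 → r1 and accepts (r1 ∈ Accept), but the regex does not match it → eliminate
  (D) 0(0|1)*: on '0' the DFA goes r0 → r2 and rejects (r2 ∉ Accept), but the regex matches it → eliminate
Only (A) is consistent with the DFA.
(A) (0|1)*00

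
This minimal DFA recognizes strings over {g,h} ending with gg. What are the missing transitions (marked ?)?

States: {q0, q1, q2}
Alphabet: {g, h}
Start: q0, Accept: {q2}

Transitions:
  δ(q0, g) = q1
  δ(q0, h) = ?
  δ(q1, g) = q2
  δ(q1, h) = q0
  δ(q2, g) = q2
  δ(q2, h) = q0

From the language and accept set, identify what each state tracks — q0: last symbol not g; q1: one trailing g; q2: two trailing g's.
Each missing δ(q, a) is the state matching the new tracked value after reading a.
δ(q0, h) = q0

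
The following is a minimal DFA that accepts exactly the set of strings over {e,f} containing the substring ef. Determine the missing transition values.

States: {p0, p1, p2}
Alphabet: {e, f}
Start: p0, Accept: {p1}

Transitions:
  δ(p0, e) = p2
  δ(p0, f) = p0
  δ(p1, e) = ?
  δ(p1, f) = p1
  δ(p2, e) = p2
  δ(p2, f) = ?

From the language and accept set, identify what each state tracks — p0: no e seen yet; p1: substring ef seen; p2: seen a e, waiting for f.
Each missing δ(q, a) is the state matching the new tracked value after reading a.
δ(p1, e) = p1; δ(p2, f) = p1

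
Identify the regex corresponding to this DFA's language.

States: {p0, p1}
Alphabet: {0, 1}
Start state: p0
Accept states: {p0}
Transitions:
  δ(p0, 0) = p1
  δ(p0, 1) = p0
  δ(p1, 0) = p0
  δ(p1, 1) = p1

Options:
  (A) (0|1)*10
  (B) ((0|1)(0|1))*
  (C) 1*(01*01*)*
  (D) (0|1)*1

Check each option against the DFA on short strings; one disagreement eliminates an option:
  (A) (0|1)*10: on ε the DFA stays in p0 and accepts (p0 ∈ Accept), but the regex does not match it → eliminate
  (B) ((0|1)(0|1))*: on '1' the DFA goes p0 → p0 and accepts (p0 ∈ Accept), but the regex does not match it → eliminate
  (C) 1*(01*01*)*: agrees with the DFA on every string of length ≤ 6
  (D) (0|1)*1: on ε the DFA stays in p0 and accepts (p0 ∈ Accept), but the regex does not match it → eliminate
Only (C) is consistent with the DFA.
(C) 1*(01*01*)*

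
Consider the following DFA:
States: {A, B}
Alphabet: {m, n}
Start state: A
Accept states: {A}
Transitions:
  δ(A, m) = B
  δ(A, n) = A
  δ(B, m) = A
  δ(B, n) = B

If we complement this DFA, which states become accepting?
Complement accept states = All states \ Original accept states
= {A, B} \ {A}
{B}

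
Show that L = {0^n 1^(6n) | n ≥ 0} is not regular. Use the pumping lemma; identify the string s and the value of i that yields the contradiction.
Assume L is regular with pumping length p. Idea: pumping the 0-block breaks the 1:6 ratio.
Choose s = 0^p 1^(6p) (length 7p ≥ p). By the pumping lemma, s = xyz with |xy| ≤ p, |y| > 0, so y = 0^k with k ≥ 1. Then xy²z = 0^(p+k) 1^(6p). For this to be in L we would need 6p = 6(p+k), i.e. 6k = 0, contradicting k ≥ 1. So xy²z ∉ L.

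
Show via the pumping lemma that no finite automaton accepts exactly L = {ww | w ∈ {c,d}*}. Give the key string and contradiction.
Assume L is regular with pumping length p. Idea: pumping the leading c-block breaks the equality of the two halves.
Choose s = c^p d c^p d ∈ L (with w = c^p d). |s| = 2p+2 ≥ p. By the pumping lemma, s = xyz with |xy| ≤ p, |y| > 0, so y = c^k with k ≥ 1, in the first c-block. Then xy²z = c^(p+k) d c^p d, of length 2p+2+k. If k is odd this length is odd, so it cannot be of the form ww. If k is even, each half has length p+1+k/2 ≤ p+k, so the first half lies entirely inside the leading c-block and contains no d, while the second half ends in d; the halves differ. Either way xy²z ∉ L.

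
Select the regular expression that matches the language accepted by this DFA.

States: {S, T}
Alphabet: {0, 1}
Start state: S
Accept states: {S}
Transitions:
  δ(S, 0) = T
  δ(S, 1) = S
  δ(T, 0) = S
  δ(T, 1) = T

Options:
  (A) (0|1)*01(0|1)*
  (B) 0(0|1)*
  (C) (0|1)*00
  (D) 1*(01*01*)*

Check each option against the DFA on short strings; one disagreement eliminates an option:
  (A) (0|1)*01(0|1)*: on ε the DFA stays in S and accepts (S ∈ Accept), but the regex does not match it → eliminate
  (B) 0(0|1)*: on ε the DFA stays in S and accepts (S ∈ Accept), but the regex does not match it → eliminate
  (C) (0|1)*00: on ε the DFA stays in S and accepts (S ∈ Accept), but the regex does not match it → eliminate
  (D) 1*(01*01*)*: agrees with the DFA on every string of length ≤ 6
Only (D) is consistent with the DFA.
(D) 1*(01*01*)*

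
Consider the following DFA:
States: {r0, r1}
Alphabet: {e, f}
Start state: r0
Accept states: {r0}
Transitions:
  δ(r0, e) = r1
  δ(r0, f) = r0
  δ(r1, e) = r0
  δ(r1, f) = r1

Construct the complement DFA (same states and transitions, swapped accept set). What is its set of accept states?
Complement accept states = All states \ Original accept states
= {r0, r1} \ {r0}
{r1}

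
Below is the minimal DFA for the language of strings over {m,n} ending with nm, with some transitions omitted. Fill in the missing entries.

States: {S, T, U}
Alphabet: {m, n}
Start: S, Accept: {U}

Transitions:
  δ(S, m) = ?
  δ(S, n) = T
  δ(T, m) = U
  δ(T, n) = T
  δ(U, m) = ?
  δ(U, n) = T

From the language and accept set, identify what each state tracks — S: no suffix match; T: one trailing n; U: suffix is nm.
Each missing δ(q, a) is the state matching the new tracked value after reading a.
δ(S, m) = S; δ(U, m) = S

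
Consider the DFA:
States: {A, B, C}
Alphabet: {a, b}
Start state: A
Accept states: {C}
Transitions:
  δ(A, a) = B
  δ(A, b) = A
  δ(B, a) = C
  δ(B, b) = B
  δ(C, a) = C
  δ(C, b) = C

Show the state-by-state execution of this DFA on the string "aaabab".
read 'a': A → B
  read 'a': B → C
  read 'a': C → C
  read 'b': C → C
  read 'a': C → C
  read 'b': C → C
A -> B -> C -> C -> C -> C -> C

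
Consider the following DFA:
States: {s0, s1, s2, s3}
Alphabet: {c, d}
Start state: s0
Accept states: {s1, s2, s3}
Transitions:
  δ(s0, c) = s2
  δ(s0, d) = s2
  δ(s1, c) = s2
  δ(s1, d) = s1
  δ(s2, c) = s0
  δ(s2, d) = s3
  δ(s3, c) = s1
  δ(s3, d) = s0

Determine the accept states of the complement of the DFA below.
Complement accept states = All states \ Original accept states
= {s0, s1, s2, s3} \ {s1, s2, s3}
{s0}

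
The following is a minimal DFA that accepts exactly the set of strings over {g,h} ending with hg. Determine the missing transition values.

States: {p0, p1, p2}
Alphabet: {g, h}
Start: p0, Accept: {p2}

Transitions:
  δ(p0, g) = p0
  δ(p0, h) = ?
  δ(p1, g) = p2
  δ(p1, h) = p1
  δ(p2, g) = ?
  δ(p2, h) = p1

From the language and accept set, identify what each state tracks — p0: no suffix match; p1: one trailing h; p2: suffix is hg.
Each missing δ(q, a) is the state matching the new tracked value after reading a.
δ(p0, h) = p1; δ(p2, g) = p0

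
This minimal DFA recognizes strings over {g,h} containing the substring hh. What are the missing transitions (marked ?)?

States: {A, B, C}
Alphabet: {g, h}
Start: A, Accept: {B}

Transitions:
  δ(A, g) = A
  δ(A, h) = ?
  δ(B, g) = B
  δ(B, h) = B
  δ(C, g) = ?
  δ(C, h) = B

From the language and accept set, identify what each state tracks — A: no progress toward hh; B: substring hh seen; C: one trailing h.
Each missing δ(q, a) is the state matching the new tracked value after reading a.
δ(A, h) = C; δ(C, g) = A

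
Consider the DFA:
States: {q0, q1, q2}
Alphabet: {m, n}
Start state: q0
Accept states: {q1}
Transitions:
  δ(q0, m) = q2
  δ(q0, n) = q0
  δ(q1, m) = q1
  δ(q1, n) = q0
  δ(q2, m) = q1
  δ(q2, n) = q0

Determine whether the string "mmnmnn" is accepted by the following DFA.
Processing string "mmnmnn":
  q0 --m--> q2
  q2 --m--> q1
  q1 --n--> q0
  q0 --m--> q2
  q2 --n--> q0
  q0 --n--> q0
Final state: q0
Accept states: {q1}
No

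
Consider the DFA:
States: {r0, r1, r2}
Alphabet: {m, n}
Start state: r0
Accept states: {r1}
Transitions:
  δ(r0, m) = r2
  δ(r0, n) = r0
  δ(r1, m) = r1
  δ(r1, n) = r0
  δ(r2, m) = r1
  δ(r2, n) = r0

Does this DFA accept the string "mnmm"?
Processing string "mnmm":
  r0 --m--> r2
  r2 --n--> r0
  r0 --m--> r2
  r2 --m--> r1
Final state: r1
Accept states: {r1}
Yes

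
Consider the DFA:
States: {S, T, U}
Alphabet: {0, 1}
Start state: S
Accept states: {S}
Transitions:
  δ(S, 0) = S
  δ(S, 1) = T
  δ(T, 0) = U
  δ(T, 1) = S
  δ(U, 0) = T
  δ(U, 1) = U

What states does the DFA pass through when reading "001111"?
read '0': S → S
  read '0': S → S
  read '1': S → T
  read '1': T → S
  read '1': S → T
  read '1': T → S
S -> S -> S -> T -> S -> T -> S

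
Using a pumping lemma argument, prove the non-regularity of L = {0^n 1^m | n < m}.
Assume L is regular with pumping length p. Idea: pumping up the 0-block makes the 0-count reach the 1-count.
Choose s = 0^p 1^(p+1) ∈ L. By the pumping lemma, s = xyz with |xy| ≤ p, |y| > 0, so y = 0^k with k ≥ 1. Then xy²z = 0^(p+k) 1^(p+1). Since p+k ≥ p+1, the number of 0's is no longer strictly less than the number of 1's, so xy²z ∉ L.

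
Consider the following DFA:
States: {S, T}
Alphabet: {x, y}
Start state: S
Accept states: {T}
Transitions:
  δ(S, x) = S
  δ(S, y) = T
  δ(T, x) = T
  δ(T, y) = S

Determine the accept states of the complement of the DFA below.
Complement accept states = All states \ Original accept states
= {S, T} \ {T}
{S}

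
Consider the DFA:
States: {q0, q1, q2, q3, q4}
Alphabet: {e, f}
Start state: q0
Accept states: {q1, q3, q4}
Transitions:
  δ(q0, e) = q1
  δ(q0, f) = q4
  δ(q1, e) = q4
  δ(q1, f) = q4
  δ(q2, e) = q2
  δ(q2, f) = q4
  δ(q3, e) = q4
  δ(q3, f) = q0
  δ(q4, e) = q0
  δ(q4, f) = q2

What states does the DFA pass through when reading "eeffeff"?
read 'e': q0 → q1
  read 'e': q1 → q4
  read 'f': q4 → q2
  read 'f': q2 → q4
  read 'e': q4 → q0
  read 'f': q0 → q4
  read 'f': q4 → q2
q0 -> q1 -> q4 -> q2 -> q4 -> q0 -> q4 -> q2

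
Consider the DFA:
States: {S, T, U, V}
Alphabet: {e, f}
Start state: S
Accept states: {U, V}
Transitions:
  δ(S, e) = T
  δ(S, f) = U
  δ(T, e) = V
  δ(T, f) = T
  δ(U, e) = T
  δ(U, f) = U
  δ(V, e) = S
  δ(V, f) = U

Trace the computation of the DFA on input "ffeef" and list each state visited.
read 'f': S → U
  read 'f': U → U
  read 'e': U → T
  read 'e': T → V
  read 'f': V → U
S -> U -> U -> T -> V -> U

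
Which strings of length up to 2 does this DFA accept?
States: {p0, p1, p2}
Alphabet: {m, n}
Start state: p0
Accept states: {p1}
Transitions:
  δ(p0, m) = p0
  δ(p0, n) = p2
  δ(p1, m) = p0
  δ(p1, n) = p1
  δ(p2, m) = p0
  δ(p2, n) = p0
None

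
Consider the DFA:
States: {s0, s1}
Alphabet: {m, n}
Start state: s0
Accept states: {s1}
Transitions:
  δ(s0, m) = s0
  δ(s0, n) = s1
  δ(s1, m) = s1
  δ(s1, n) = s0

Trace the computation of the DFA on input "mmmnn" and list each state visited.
read 'm': s0 → s0
  read 'm': s0 → s0
  read 'm': s0 → s0
  read 'n': s0 → s1
  read 'n': s1 → s0
s0 -> s0 -> s0 -> s0 -> s1 -> s0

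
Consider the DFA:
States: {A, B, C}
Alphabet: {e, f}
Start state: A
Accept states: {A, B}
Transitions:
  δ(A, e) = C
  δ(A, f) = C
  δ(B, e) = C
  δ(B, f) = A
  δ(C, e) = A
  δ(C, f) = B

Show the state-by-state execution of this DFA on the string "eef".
read 'e': A → C
  read 'e': C → A
  read 'f': A → C
A -> C -> A -> C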